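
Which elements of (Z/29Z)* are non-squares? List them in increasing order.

Square k = 1,…,14 (k and 29−k give the same square):
1²=1, 2²=4, 3²=9, 4²=16, 5²=25, 6²≡7, 7²≡20, 8²≡6, 9²≡23, 10²≡13, 11²≡5, 12²≡28, 13²≡24, 14²≡22 (mod 29).
The residues are {1, 4, 5, 6, 7, 9, 13, 16, 20, 22, 23, 24, 25, 28}; the non-residues are the remaining 14 nonzero classes.

2,3,8,10,11,12,14,15,17,18,19,21,26,27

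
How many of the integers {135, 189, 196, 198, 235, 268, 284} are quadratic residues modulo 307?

(135/307) = +1 → QR.
(189/307) = -1 → non-residue.
(196/307) = +1 → QR.
(198/307) = -1 → non-residue.
(235/307) = +1 → QR.
(268/307) = -1 → non-residue.
(284/307) = +1 → QR.
Total quadratic residues among the 7: 4.

4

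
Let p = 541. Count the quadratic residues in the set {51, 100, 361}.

2

(51/541) = -1 → non-residue.
(100/541) = +1 → QR.
(361/541) = +1 → QR.
Total quadratic residues among the 3: 2.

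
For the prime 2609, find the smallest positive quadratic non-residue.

3

(2/2609) = +1, so 2 is a residue.
(3/2609) = −1, so 3 is the smallest positive non-residue mod 2609.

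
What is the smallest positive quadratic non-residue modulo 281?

3

(2/281) = +1, so 2 is a residue.
(3/281) = −1, so 3 is the smallest positive non-residue mod 281.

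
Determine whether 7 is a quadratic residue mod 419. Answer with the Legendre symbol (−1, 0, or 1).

1

Reciprocity: 7 ≡ 3 and 419 ≡ 3 (mod 4), so (7/419) = −(419/7).
Reduce top mod 7: now compute (6/7).
Pull out 2: since 7 ≡ 7 (mod 8), (2/7) = +1.
Reciprocity: 3 ≡ 3 and 7 ≡ 3 (mod 4), so (3/7) = −(7/3).
Reduce top mod 3: now compute (1/3).
Reached (1/3) = 1. Collecting the sign flips along the way, the symbol is +1.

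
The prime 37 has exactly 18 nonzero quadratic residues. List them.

Square k = 1,…,18 (k and 37−k give the same square):
1²=1, 2²=4, 3²=9, 4²=16, 5²=25, 6²=36, 7²≡12, 8²≡27, 9²≡7, 10²≡26, 11²≡10, 12²≡33, 13²≡21, 14²≡11, 15²≡3, 16²≡34, 17²≡30, 18²≡28 (mod 37).
So the quadratic residues mod 37 are {1, 3, 4, 7, 9, 10, 11, 12, 16, 21, 25, 26, 27, 28, 30, 33, 34, 36}.

1,3,4,7,9,10,11,12,16,21,25,26,27,28,30,33,34,36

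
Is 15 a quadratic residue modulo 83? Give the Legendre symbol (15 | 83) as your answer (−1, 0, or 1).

-1

Euler's criterion: (15/83) ≡ 15^41 (mod 83).
15^2 ≡ 59 (mod 83)
15^4 ≡ 78 (mod 83)
15^8 ≡ 25 (mod 83)
15^16 ≡ 44 (mod 83)
15^32 ≡ 27 (mod 83)
15^41 = 15^(32+8+1) ≡ 82 (mod 83).
Result is 82 ≡ −1, so (15/83) = −1.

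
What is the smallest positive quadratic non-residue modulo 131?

(2/131) = −1, so 2 is the smallest positive non-residue mod 131.

2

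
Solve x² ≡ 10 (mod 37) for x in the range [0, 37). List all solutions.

37 ≡ 1 (mod 4), so we find a root by search.
Trying successive values, 11² = 121 ≡ 10 (mod 37). The other root is 37 − 11 = 26.

11, 26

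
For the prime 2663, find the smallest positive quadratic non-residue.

5

(2/2663) = +1, so 2 is a residue.
(3/2663) = +1, so 3 is a residue.
(4/2663) = +1, so 4 is a residue.
(5/2663) = −1, so 5 is the smallest positive non-residue mod 2663.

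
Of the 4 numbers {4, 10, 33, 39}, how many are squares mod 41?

(4/41) = +1 → QR.
(10/41) = +1 → QR.
(33/41) = +1 → QR.
(39/41) = +1 → QR.
Total quadratic residues among the 4: 4.

4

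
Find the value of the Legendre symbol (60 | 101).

Pull out 2^2: since 101 ≡ 5 (mod 8), (2/101) = -1, so (2/101)^2 = +1.
Reciprocity: 15 ≡ 3 and 101 ≡ 1 (mod 4), so (15/101) = +(101/15).
Reduce top mod 15: now compute (11/15).
Reciprocity: 11 ≡ 3 and 15 ≡ 3 (mod 4), so (11/15) = −(15/11).
Reduce top mod 11: now compute (4/11).
Pull out 2^2: since 11 ≡ 3 (mod 8), (2/11) = -1, so (2/11)^2 = +1.
Reached (1/11) = 1. Collecting the sign flips along the way, the symbol is -1.

-1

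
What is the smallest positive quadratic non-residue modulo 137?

(2/137) = +1, so 2 is a residue.
(3/137) = −1, so 3 is the smallest positive non-residue mod 137.

3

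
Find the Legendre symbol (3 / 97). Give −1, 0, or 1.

Reciprocity: 3 ≡ 3 and 97 ≡ 1 (mod 4), so (3/97) = +(97/3).
Reduce top mod 3: now compute (1/3).
Reached (1/3) = 1. Collecting the sign flips along the way, the symbol is +1.

1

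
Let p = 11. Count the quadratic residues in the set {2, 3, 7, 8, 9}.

2

(2/11) = -1 → non-residue.
(3/11) = +1 → QR.
(7/11) = -1 → non-residue.
(8/11) = -1 → non-residue.
(9/11) = +1 → QR.
Total quadratic residues among the 5: 2.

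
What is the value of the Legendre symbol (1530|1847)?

Pull out 2: since 1847 ≡ 7 (mod 8), (2/1847) = +1.
Reciprocity: 765 ≡ 1 and 1847 ≡ 3 (mod 4), so (765/1847) = +(1847/765).
Reduce top mod 765: now compute (317/765).
Reciprocity: 317 ≡ 1 and 765 ≡ 1 (mod 4), so (317/765) = +(765/317).
Reduce top mod 317: now compute (131/317).
Reciprocity: 131 ≡ 3 and 317 ≡ 1 (mod 4), so (131/317) = +(317/131).
Reduce top mod 131: now compute (55/131).
Reciprocity: 55 ≡ 3 and 131 ≡ 3 (mod 4), so (55/131) = −(131/55).
Reduce top mod 55: now compute (21/55).
Reciprocity: 21 ≡ 1 and 55 ≡ 3 (mod 4), so (21/55) = +(55/21).
Reduce top mod 21: now compute (13/21).
Reciprocity: 13 ≡ 1 and 21 ≡ 1 (mod 4), so (13/21) = +(21/13).
Reduce top mod 13: now compute (8/13).
Pull out 2^3: since 13 ≡ 5 (mod 8), (2/13) = -1, so (2/13)^3 = -1.
Reached (1/13) = 1. Collecting the sign flips along the way, the symbol is +1.

1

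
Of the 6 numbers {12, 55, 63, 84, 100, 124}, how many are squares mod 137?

(12/137) = -1 → non-residue.
(55/137) = -1 → non-residue.
(63/137) = +1 → QR.
(84/137) = -1 → non-residue.
(100/137) = +1 → QR.
(124/137) = -1 → non-residue.
Total quadratic residues among the 6: 2.

2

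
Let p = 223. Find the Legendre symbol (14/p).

1

Pull out 2: since 223 ≡ 7 (mod 8), (2/223) = +1.
Reciprocity: 7 ≡ 3 and 223 ≡ 3 (mod 4), so (7/223) = −(223/7).
Reduce top mod 7: now compute (6/7).
Pull out 2: since 7 ≡ 7 (mod 8), (2/7) = +1.
Reciprocity: 3 ≡ 3 and 7 ≡ 3 (mod 4), so (3/7) = −(7/3).
Reduce top mod 3: now compute (1/3).
Reached (1/3) = 1. Collecting the sign flips along the way, the symbol is +1.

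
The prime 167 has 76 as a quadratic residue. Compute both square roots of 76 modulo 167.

Since 167 ≡ 3 (mod 4), a square root of 76 is 76^((167+1)/4) = 76^42 mod 167.
Repeated squaring: 76^2≡98, 76^4≡85, 76^8≡44, 76^16≡99, 76^32≡115 (mod 167).
76^42 = 76^(32+8+2) ≡ 57 (mod 167).
Check: 57² = 3249 ≡ 76 (mod 167). The two roots are 57 and 110.

57, 110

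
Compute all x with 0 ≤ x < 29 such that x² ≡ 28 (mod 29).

29 ≡ 1 (mod 4), so we find a root by search.
Trying successive values, 12² = 144 ≡ 28 (mod 29). The other root is 29 − 12 = 17.

12, 17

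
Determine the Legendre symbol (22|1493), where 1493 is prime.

1

Pull out 2: since 1493 ≡ 5 (mod 8), (2/1493) = -1.
Reciprocity: 11 ≡ 3 and 1493 ≡ 1 (mod 4), so (11/1493) = +(1493/11).
Reduce top mod 11: now compute (8/11).
Pull out 2^3: since 11 ≡ 3 (mod 8), (2/11) = -1, so (2/11)^3 = -1.
Reached (1/11) = 1. Collecting the sign flips along the way, the symbol is +1.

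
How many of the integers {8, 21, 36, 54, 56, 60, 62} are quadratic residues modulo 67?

6

(8/67) = -1 → non-residue.
(21/67) = +1 → QR.
(36/67) = +1 → QR.
(54/67) = +1 → QR.
(56/67) = +1 → QR.
(60/67) = +1 → QR.
(62/67) = +1 → QR.
Total quadratic residues among the 7: 6.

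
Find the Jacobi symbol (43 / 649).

1

Reciprocity: 43 ≡ 3 and 649 ≡ 1 (mod 4), so (43/649) = +(649/43).
Reduce top mod 43: now compute (4/43).
Pull out 2^2: since 43 ≡ 3 (mod 8), (2/43) = -1, so (2/43)^2 = +1.
Reached (1/43) = 1. Collecting the sign flips along the way, the symbol is +1.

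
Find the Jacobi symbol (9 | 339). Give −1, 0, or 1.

Reciprocity: 9 ≡ 1 and 339 ≡ 3 (mod 4), so (9/339) = +(339/9).
Reduce top mod 9: now compute (6/9).
Pull out 2: since 9 ≡ 1 (mod 8), (2/9) = +1.
Reciprocity: 3 ≡ 3 and 9 ≡ 1 (mod 4), so (3/9) = +(9/3).
Reduce top mod 3: now compute (0/3).
Top reduces to 0: gcd > 1, so the symbol is 0.

0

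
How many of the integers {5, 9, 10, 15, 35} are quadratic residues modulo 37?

2

(5/37) = -1 → non-residue.
(9/37) = +1 → QR.
(10/37) = +1 → QR.
(15/37) = -1 → non-residue.
(35/37) = -1 → non-residue.
Total quadratic residues among the 5: 2.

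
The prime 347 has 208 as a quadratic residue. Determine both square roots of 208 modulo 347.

Since 347 ≡ 3 (mod 4), a square root of 208 is 208^((347+1)/4) = 208^87 mod 347.
Repeated squaring: 208^2≡236, 208^4≡176, 208^8≡93, 208^16≡321, 208^32≡329, 208^64≡324 (mod 347).
208^87 = 208^(64+16+4+2+1) ≡ 224 (mod 347).
Check: 224² = 50176 ≡ 208 (mod 347). The two roots are 123 and 224.

123, 224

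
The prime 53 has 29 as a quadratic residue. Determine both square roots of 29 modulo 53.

53 ≡ 1 (mod 4), so we find a root by search.
Trying successive values, 20² = 400 ≡ 29 (mod 53). The other root is 53 − 20 = 33.

20, 33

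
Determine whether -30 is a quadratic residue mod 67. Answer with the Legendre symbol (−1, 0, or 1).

Euler's criterion: (-30/67) ≡ 37^33 (mod 67).
37^2 ≡ 29 (mod 67)
37^4 ≡ 37 (mod 67)
37^8 ≡ 29 (mod 67)
37^16 ≡ 37 (mod 67)
37^32 ≡ 29 (mod 67)
37^33 = 37^(32+1) ≡ 1 (mod 67).
Result is 1, so (-30/67) = 1.

1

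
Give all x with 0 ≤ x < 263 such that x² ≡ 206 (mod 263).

39, 224

Since 263 ≡ 3 (mod 4), a square root of 206 is 206^((263+1)/4) = 206^66 mod 263.
Repeated squaring: 206^2≡93, 206^4≡233, 206^8≡111, 206^16≡223, 206^32≡22, 206^64≡221 (mod 263).
206^66 = 206^(64+2) ≡ 39 (mod 263).
Check: 39² = 1521 ≡ 206 (mod 263). The two roots are 39 and 224.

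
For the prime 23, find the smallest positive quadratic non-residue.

(2/23) = +1, so 2 is a residue.
(3/23) = +1, so 3 is a residue.
(4/23) = +1, so 4 is a residue.
(5/23) = −1, so 5 is the smallest positive non-residue mod 23.

5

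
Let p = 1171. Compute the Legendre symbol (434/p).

1

Pull out 2: since 1171 ≡ 3 (mod 8), (2/1171) = -1.
Reciprocity: 217 ≡ 1 and 1171 ≡ 3 (mod 4), so (217/1171) = +(1171/217).
Reduce top mod 217: now compute (86/217).
Pull out 2: since 217 ≡ 1 (mod 8), (2/217) = +1.
Reciprocity: 43 ≡ 3 and 217 ≡ 1 (mod 4), so (43/217) = +(217/43).
Reduce top mod 43: now compute (2/43).
Pull out 2: since 43 ≡ 3 (mod 8), (2/43) = -1.
Reached (1/43) = 1. Collecting the sign flips along the way, the symbol is +1.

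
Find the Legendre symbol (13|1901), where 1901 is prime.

Reciprocity: 13 ≡ 1 and 1901 ≡ 1 (mod 4), so (13/1901) = +(1901/13).
Reduce top mod 13: now compute (3/13).
Reciprocity: 3 ≡ 3 and 13 ≡ 1 (mod 4), so (3/13) = +(13/3).
Reduce top mod 3: now compute (1/3).
Reached (1/3) = 1. Collecting the sign flips along the way, the symbol is +1.

1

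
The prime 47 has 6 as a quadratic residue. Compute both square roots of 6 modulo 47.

Since 47 ≡ 3 (mod 4), a square root of 6 is 6^((47+1)/4) = 6^12 mod 47.
Repeated squaring: 6^2≡36, 6^4≡27, 6^8≡24 (mod 47).
6^12 = 6^(8+4) ≡ 37 (mod 47).
Check: 37² = 1369 ≡ 6 (mod 47). The two roots are 10 and 37.

10, 37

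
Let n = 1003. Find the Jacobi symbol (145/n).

1

Reciprocity: 145 ≡ 1 and 1003 ≡ 3 (mod 4), so (145/1003) = +(1003/145).
Reduce top mod 145: now compute (133/145).
Reciprocity: 133 ≡ 1 and 145 ≡ 1 (mod 4), so (133/145) = +(145/133).
Reduce top mod 133: now compute (12/133).
Pull out 2^2: since 133 ≡ 5 (mod 8), (2/133) = -1, so (2/133)^2 = +1.
Reciprocity: 3 ≡ 3 and 133 ≡ 1 (mod 4), so (3/133) = +(133/3).
Reduce top mod 3: now compute (1/3).
Reached (1/3) = 1. Collecting the sign flips along the way, the symbol is +1.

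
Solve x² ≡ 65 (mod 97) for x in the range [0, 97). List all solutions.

97 ≡ 1 (mod 4), so we find a root by search.
Trying successive values, 29² = 841 ≡ 65 (mod 97). The other root is 97 − 29 = 68.

29, 68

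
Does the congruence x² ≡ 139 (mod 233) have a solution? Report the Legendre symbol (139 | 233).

Reciprocity: 139 ≡ 3 and 233 ≡ 1 (mod 4), so (139/233) = +(233/139).
Reduce top mod 139: now compute (94/139).
Pull out 2: since 139 ≡ 3 (mod 8), (2/139) = -1.
Reciprocity: 47 ≡ 3 and 139 ≡ 3 (mod 4), so (47/139) = −(139/47).
Reduce top mod 47: now compute (45/47).
Reciprocity: 45 ≡ 1 and 47 ≡ 3 (mod 4), so (45/47) = +(47/45).
Reduce top mod 45: now compute (2/45).
Pull out 2: since 45 ≡ 5 (mod 8), (2/45) = -1.
Reached (1/45) = 1. Collecting the sign flips along the way, the symbol is -1.

-1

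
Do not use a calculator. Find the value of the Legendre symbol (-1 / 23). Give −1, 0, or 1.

First reduce: -1 ≡ 22 (mod 23).
Pull out 2: since 23 ≡ 7 (mod 8), (2/23) = +1.
Reciprocity: 11 ≡ 3 and 23 ≡ 3 (mod 4), so (11/23) = −(23/11).
Reduce top mod 11: now compute (1/11).
Reached (1/11) = 1. Collecting the sign flips along the way, the symbol is -1.

-1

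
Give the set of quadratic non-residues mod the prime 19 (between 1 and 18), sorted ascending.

Square k = 1,…,9 (k and 19−k give the same square):
1²=1, 2²=4, 3²=9, 4²=16, 5²≡6, 6²≡17, 7²≡11, 8²≡7, 9²≡5 (mod 19).
The residues are {1, 4, 5, 6, 7, 9, 11, 16, 17}; the non-residues are the remaining 9 nonzero classes.

2,3,8,10,12,13,14,15,18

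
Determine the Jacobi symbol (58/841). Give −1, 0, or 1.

0

Pull out 2: since 841 ≡ 1 (mod 8), (2/841) = +1.
Reciprocity: 29 ≡ 1 and 841 ≡ 1 (mod 4), so (29/841) = +(841/29).
Reduce top mod 29: now compute (0/29).
Top reduces to 0: gcd > 1, so the symbol is 0.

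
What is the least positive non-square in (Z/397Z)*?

(2/397) = −1, so 2 is the smallest positive non-residue mod 397.

2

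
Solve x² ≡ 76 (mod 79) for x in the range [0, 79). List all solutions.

Since 79 ≡ 3 (mod 4), a square root of 76 is 76^((79+1)/4) = 76^20 mod 79.
Repeated squaring: 76^2≡9, 76^4≡2, 76^8≡4, 76^16≡16 (mod 79).
76^20 = 76^(16+4) ≡ 32 (mod 79).
Check: 32² = 1024 ≡ 76 (mod 79). The two roots are 32 and 47.

32, 47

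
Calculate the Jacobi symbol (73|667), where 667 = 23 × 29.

-1

Reciprocity: 73 ≡ 1 and 667 ≡ 3 (mod 4), so (73/667) = +(667/73).
Reduce top mod 73: now compute (10/73).
Pull out 2: since 73 ≡ 1 (mod 8), (2/73) = +1.
Reciprocity: 5 ≡ 1 and 73 ≡ 1 (mod 4), so (5/73) = +(73/5).
Reduce top mod 5: now compute (3/5).
Reciprocity: 3 ≡ 3 and 5 ≡ 1 (mod 4), so (3/5) = +(5/3).
Reduce top mod 3: now compute (2/3).
Pull out 2: since 3 ≡ 3 (mod 8), (2/3) = -1.
Reached (1/3) = 1. Collecting the sign flips along the way, the symbol is -1.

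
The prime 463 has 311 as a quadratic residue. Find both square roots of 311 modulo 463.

147, 316

Since 463 ≡ 3 (mod 4), a square root of 311 is 311^((463+1)/4) = 311^116 mod 463.
Repeated squaring: 311^2≡417, 311^4≡264, 311^8≡246, 311^16≡326, 311^32≡249, 311^64≡422 (mod 463).
311^116 = 311^(64+32+16+4) ≡ 316 (mod 463).
Check: 316² = 99856 ≡ 311 (mod 463). The two roots are 147 and 316.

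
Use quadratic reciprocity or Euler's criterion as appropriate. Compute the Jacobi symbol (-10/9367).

First reduce: -10 ≡ 9357 (mod 9367).
Reciprocity: 9357 ≡ 1 and 9367 ≡ 3 (mod 4), so (9357/9367) = +(9367/9357).
Reduce top mod 9357: now compute (10/9357).
Pull out 2: since 9357 ≡ 5 (mod 8), (2/9357) = -1.
Reciprocity: 5 ≡ 1 and 9357 ≡ 1 (mod 4), so (5/9357) = +(9357/5).
Reduce top mod 5: now compute (2/5).
Pull out 2: since 5 ≡ 5 (mod 8), (2/5) = -1.
Reached (1/5) = 1. Collecting the sign flips along the way, the symbol is +1.

1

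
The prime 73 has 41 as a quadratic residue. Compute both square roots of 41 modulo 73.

73 ≡ 1 (mod 4), so we find a root by search.
Trying successive values, 25² = 625 ≡ 41 (mod 73). The other root is 73 − 25 = 48.

25, 48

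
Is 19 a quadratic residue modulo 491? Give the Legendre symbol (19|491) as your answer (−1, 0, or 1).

Reciprocity: 19 ≡ 3 and 491 ≡ 3 (mod 4), so (19/491) = −(491/19).
Reduce top mod 19: now compute (16/19).
Pull out 2^4: since 19 ≡ 3 (mod 8), (2/19) = -1, so (2/19)^4 = +1.
Reached (1/19) = 1. Collecting the sign flips along the way, the symbol is -1.

-1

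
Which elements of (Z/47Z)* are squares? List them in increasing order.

1 2 3 4 6 7 8 9 12 14 16 17 18 21 24 25 27 28 32 34 36 37 42

Square k = 1,…,23 (k and 47−k give the same square):
1²=1, 2²=4, 3²=9, 4²=16, 5²=25, 6²=36, 7²≡2, 8²≡17, 9²≡34, 10²≡6, 11²≡27, 12²≡3, 13²≡28, 14²≡8, 15²≡37, 16²≡21, 17²≡7, 18²≡42, 19²≡32, 20²≡24, 21²≡18, 22²≡14, 23²≡12 (mod 47).
So the quadratic residues mod 47 are {1, 2, 3, 4, 6, 7, 8, 9, 12, 14, 16, 17, 18, 21, 24, 25, 27, 28, 32, 34, 36, 37, 42}.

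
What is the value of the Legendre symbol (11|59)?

-1

Euler's criterion: (11/59) ≡ 11^29 (mod 59).
11^2 ≡ 3 (mod 59)
11^4 ≡ 9 (mod 59)
11^8 ≡ 22 (mod 59)
11^16 ≡ 12 (mod 59)
11^29 = 11^(16+8+4+1) ≡ 58 (mod 59).
Result is 58 ≡ −1, so (11/59) = −1.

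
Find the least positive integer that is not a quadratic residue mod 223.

3

(2/223) = +1, so 2 is a residue.
(3/223) = −1, so 3 is the smallest positive non-residue mod 223.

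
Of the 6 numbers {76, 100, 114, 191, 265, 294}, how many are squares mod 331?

6

(76/331) = +1 → QR.
(100/331) = +1 → QR.
(114/331) = +1 → QR.
(191/331) = +1 → QR.
(265/331) = +1 → QR.
(294/331) = +1 → QR.
Total quadratic residues among the 6: 6.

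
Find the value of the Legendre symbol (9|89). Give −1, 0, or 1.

1

Reciprocity: 9 ≡ 1 and 89 ≡ 1 (mod 4), so (9/89) = +(89/9).
Reduce top mod 9: now compute (8/9).
Pull out 2^3: since 9 ≡ 1 (mod 8), (2/9) = +1, so (2/9)^3 = +1.
Reached (1/9) = 1. Collecting the sign flips along the way, the symbol is +1.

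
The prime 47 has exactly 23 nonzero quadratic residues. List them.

Square k = 1,…,23 (k and 47−k give the same square):
1²=1, 2²=4, 3²=9, 4²=16, 5²=25, 6²=36, 7²≡2, 8²≡17, 9²≡34, 10²≡6, 11²≡27, 12²≡3, 13²≡28, 14²≡8, 15²≡37, 16²≡21, 17²≡7, 18²≡42, 19²≡32, 20²≡24, 21²≡18, 22²≡14, 23²≡12 (mod 47).
So the quadratic residues mod 47 are {1, 2, 3, 4, 6, 7, 8, 9, 12, 14, 16, 17, 18, 21, 24, 25, 27, 28, 32, 34, 36, 37, 42}.

1,2,3,4,6,7,8,9,12,14,16,17,18,21,24,25,27,28,32,34,36,37,42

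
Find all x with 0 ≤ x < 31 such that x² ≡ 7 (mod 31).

10, 21

Since 31 ≡ 3 (mod 4), a square root of 7 is 7^((31+1)/4) = 7^8 mod 31.
Repeated squaring: 7^2≡18, 7^4≡14, 7^8≡10 (mod 31).
7^8 = 7^(8) ≡ 10 (mod 31).
Check: 10² = 100 ≡ 7 (mod 31). The two roots are 10 and 21.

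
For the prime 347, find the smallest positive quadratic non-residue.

2

(2/347) = −1, so 2 is the smallest positive non-residue mod 347.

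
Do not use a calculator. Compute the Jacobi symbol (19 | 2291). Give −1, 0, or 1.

-1

Reciprocity: 19 ≡ 3 and 2291 ≡ 3 (mod 4), so (19/2291) = −(2291/19).
Reduce top mod 19: now compute (11/19).
Reciprocity: 11 ≡ 3 and 19 ≡ 3 (mod 4), so (11/19) = −(19/11).
Reduce top mod 11: now compute (8/11).
Pull out 2^3: since 11 ≡ 3 (mod 8), (2/11) = -1, so (2/11)^3 = -1.
Reached (1/11) = 1. Collecting the sign flips along the way, the symbol is -1.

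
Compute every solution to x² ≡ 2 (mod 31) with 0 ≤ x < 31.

8, 23

Since 31 ≡ 3 (mod 4), a square root of 2 is 2^((31+1)/4) = 2^8 mod 31.
Repeated squaring: 2^2≡4, 2^4≡16, 2^8≡8 (mod 31).
2^8 = 2^(8) ≡ 8 (mod 31).
Check: 8² = 64 ≡ 2 (mod 31). The two roots are 8 and 23.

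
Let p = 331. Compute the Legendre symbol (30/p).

1

Euler's criterion: (30/331) ≡ 30^165 (mod 331).
30^2 ≡ 238 (mod 331)
30^4 ≡ 43 (mod 331)
30^8 ≡ 194 (mod 331)
30^16 ≡ 233 (mod 331)
30^32 ≡ 5 (mod 331)
30^64 ≡ 25 (mod 331)
30^128 ≡ 294 (mod 331)
30^165 = 30^(128+32+4+1) ≡ 1 (mod 331).
Result is 1, so (30/331) = 1.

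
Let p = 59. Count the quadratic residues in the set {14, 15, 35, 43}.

2

(14/59) = -1 → non-residue.
(15/59) = +1 → QR.
(35/59) = +1 → QR.
(43/59) = -1 → non-residue.
Total quadratic residues among the 4: 2.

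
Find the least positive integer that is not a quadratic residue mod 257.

(2/257) = +1, so 2 is a residue.
(3/257) = −1, so 3 is the smallest positive non-residue mod 257.

3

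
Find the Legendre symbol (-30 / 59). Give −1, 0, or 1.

First reduce: -30 ≡ 29 (mod 59).
Reciprocity: 29 ≡ 1 and 59 ≡ 3 (mod 4), so (29/59) = +(59/29).
Reduce top mod 29: now compute (1/29).
Reached (1/29) = 1. Collecting the sign flips along the way, the symbol is +1.

1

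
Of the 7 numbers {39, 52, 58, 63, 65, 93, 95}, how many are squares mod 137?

(39/137) = +1 → QR.
(52/137) = -1 → non-residue.
(58/137) = -1 → non-residue.
(63/137) = +1 → QR.
(65/137) = +1 → QR.
(93/137) = +1 → QR.
(95/137) = -1 → non-residue.
Total quadratic residues among the 7: 4.

4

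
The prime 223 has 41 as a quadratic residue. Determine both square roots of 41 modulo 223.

34, 189

Since 223 ≡ 3 (mod 4), a square root of 41 is 41^((223+1)/4) = 41^56 mod 223.
Repeated squaring: 41^2≡120, 41^4≡128, 41^8≡105, 41^16≡98, 41^32≡15 (mod 223).
41^56 = 41^(32+16+8) ≡ 34 (mod 223).
Check: 34² = 1156 ≡ 41 (mod 223). The two roots are 34 and 189.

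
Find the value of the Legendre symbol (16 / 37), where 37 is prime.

1

Euler's criterion: (16/37) ≡ 16^18 (mod 37).
16^2 ≡ 34 (mod 37)
16^4 ≡ 9 (mod 37)
16^8 ≡ 7 (mod 37)
16^16 ≡ 12 (mod 37)
16^18 = 16^(16+2) ≡ 1 (mod 37).
Result is 1, so (16/37) = 1.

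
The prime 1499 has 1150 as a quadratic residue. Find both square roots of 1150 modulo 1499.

121, 1378

Since 1499 ≡ 3 (mod 4), a square root of 1150 is 1150^((1499+1)/4) = 1150^375 mod 1499.
Repeated squaring: 1150^2≡382, 1150^4≡521, 1150^8≡122, 1150^16≡1393, 1150^32≡743, 1150^64≡417, 1150^128≡5, 1150^256≡25 (mod 1499).
1150^375 = 1150^(256+64+32+16+4+2+1) ≡ 121 (mod 1499).
Check: 121² = 14641 ≡ 1150 (mod 1499). The two roots are 121 and 1378.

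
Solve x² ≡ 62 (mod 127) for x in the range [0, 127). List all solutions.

58, 69

Since 127 ≡ 3 (mod 4), a square root of 62 is 62^((127+1)/4) = 62^32 mod 127.
Repeated squaring: 62^2≡34, 62^4≡13, 62^8≡42, 62^16≡113, 62^32≡69 (mod 127).
62^32 = 62^(32) ≡ 69 (mod 127).
Check: 69² = 4761 ≡ 62 (mod 127). The two roots are 58 and 69.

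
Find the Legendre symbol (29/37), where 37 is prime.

-1

Euler's criterion: (29/37) ≡ 29^18 (mod 37).
29^2 ≡ 27 (mod 37)
29^4 ≡ 26 (mod 37)
29^8 ≡ 10 (mod 37)
29^16 ≡ 26 (mod 37)
29^18 = 29^(16+2) ≡ 36 (mod 37).
Result is 36 ≡ −1, so (29/37) = −1.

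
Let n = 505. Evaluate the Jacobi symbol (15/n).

Reciprocity: 15 ≡ 3 and 505 ≡ 1 (mod 4), so (15/505) = +(505/15).
Reduce top mod 15: now compute (10/15).
Pull out 2: since 15 ≡ 7 (mod 8), (2/15) = +1.
Reciprocity: 5 ≡ 1 and 15 ≡ 3 (mod 4), so (5/15) = +(15/5).
Reduce top mod 5: now compute (0/5).
Top reduces to 0: gcd > 1, so the symbol is 0.

0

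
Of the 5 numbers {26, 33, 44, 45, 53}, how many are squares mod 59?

3

(26/59) = +1 → QR.
(33/59) = -1 → non-residue.
(44/59) = -1 → non-residue.
(45/59) = +1 → QR.
(53/59) = +1 → QR.
Total quadratic residues among the 5: 3.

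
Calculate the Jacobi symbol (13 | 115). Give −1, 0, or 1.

-1

Reciprocity: 13 ≡ 1 and 115 ≡ 3 (mod 4), so (13/115) = +(115/13).
Reduce top mod 13: now compute (11/13).
Reciprocity: 11 ≡ 3 and 13 ≡ 1 (mod 4), so (11/13) = +(13/11).
Reduce top mod 11: now compute (2/11).
Pull out 2: since 11 ≡ 3 (mod 8), (2/11) = -1.
Reached (1/11) = 1. Collecting the sign flips along the way, the symbol is -1.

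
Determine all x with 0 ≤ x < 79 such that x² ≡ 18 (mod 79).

Since 79 ≡ 3 (mod 4), a square root of 18 is 18^((79+1)/4) = 18^20 mod 79.
Repeated squaring: 18^2≡8, 18^4≡64, 18^8≡67, 18^16≡65 (mod 79).
18^20 = 18^(16+4) ≡ 52 (mod 79).
Check: 52² = 2704 ≡ 18 (mod 79). The two roots are 27 and 52.

27, 52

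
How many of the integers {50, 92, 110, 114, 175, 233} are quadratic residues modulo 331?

3

(50/331) = -1 → non-residue.
(92/331) = -1 → non-residue.
(110/331) = +1 → QR.
(114/331) = +1 → QR.
(175/331) = -1 → non-residue.
(233/331) = +1 → QR.
Total quadratic residues among the 6: 3.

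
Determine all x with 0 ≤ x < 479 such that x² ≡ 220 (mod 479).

Since 479 ≡ 3 (mod 4), a square root of 220 is 220^((479+1)/4) = 220^120 mod 479.
Repeated squaring: 220^2≡21, 220^4≡441, 220^8≡7, 220^16≡49, 220^32≡6, 220^64≡36 (mod 479).
220^120 = 220^(64+32+16+8) ≡ 322 (mod 479).
Check: 322² = 103684 ≡ 220 (mod 479). The two roots are 157 and 322.

157, 322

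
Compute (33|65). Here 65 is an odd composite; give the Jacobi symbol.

Reciprocity: 33 ≡ 1 and 65 ≡ 1 (mod 4), so (33/65) = +(65/33).
Reduce top mod 33: now compute (32/33).
Pull out 2^5: since 33 ≡ 1 (mod 8), (2/33) = +1, so (2/33)^5 = +1.
Reached (1/33) = 1. Collecting the sign flips along the way, the symbol is +1.

1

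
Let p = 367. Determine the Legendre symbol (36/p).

1

Pull out 2^2: since 367 ≡ 7 (mod 8), (2/367) = +1, so (2/367)^2 = +1.
Reciprocity: 9 ≡ 1 and 367 ≡ 3 (mod 4), so (9/367) = +(367/9).
Reduce top mod 9: now compute (7/9).
Reciprocity: 7 ≡ 3 and 9 ≡ 1 (mod 4), so (7/9) = +(9/7).
Reduce top mod 7: now compute (2/7).
Pull out 2: since 7 ≡ 7 (mod 8), (2/7) = +1.
Reached (1/7) = 1. Collecting the sign flips along the way, the symbol is +1.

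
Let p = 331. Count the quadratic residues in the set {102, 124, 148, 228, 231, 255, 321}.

3

(102/331) = +1 → QR.
(124/331) = +1 → QR.
(148/331) = -1 → non-residue.
(228/331) = -1 → non-residue.
(231/331) = -1 → non-residue.
(255/331) = -1 → non-residue.
(321/331) = +1 → QR.
Total quadratic residues among the 7: 3.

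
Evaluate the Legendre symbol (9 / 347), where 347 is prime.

Reciprocity: 9 ≡ 1 and 347 ≡ 3 (mod 4), so (9/347) = +(347/9).
Reduce top mod 9: now compute (5/9).
Reciprocity: 5 ≡ 1 and 9 ≡ 1 (mod 4), so (5/9) = +(9/5).
Reduce top mod 5: now compute (4/5).
Pull out 2^2: since 5 ≡ 5 (mod 8), (2/5) = -1, so (2/5)^2 = +1.
Reached (1/5) = 1. Collecting the sign flips along the way, the symbol is +1.

1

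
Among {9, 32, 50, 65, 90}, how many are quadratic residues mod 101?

2

(9/101) = +1 → QR.
(32/101) = -1 → non-residue.
(50/101) = -1 → non-residue.
(65/101) = +1 → QR.
(90/101) = -1 → non-residue.
Total quadratic residues among the 5: 2.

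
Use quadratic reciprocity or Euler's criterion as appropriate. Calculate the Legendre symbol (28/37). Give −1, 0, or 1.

1

Pull out 2^2: since 37 ≡ 5 (mod 8), (2/37) = -1, so (2/37)^2 = +1.
Reciprocity: 7 ≡ 3 and 37 ≡ 1 (mod 4), so (7/37) = +(37/7).
Reduce top mod 7: now compute (2/7).
Pull out 2: since 7 ≡ 7 (mod 8), (2/7) = +1.
Reached (1/7) = 1. Collecting the sign flips along the way, the symbol is +1.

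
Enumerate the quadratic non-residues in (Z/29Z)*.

2 3 8 10 11 12 14 15 17 18 19 21 26 27

Square k = 1,…,14 (k and 29−k give the same square):
1²=1, 2²=4, 3²=9, 4²=16, 5²=25, 6²≡7, 7²≡20, 8²≡6, 9²≡23, 10²≡13, 11²≡5, 12²≡28, 13²≡24, 14²≡22 (mod 29).
The residues are {1, 4, 5, 6, 7, 9, 13, 16, 20, 22, 23, 24, 25, 28}; the non-residues are the remaining 14 nonzero classes.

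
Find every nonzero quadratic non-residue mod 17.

Square k = 1,…,8 (k and 17−k give the same square):
1²=1, 2²=4, 3²=9, 4²=16, 5²≡8, 6²≡2, 7²≡15, 8²≡13 (mod 17).
The residues are {1, 2, 4, 8, 9, 13, 15, 16}; the non-residues are the remaining 8 nonzero classes.

3, 5, 6, 7, 10, 11, 12, 14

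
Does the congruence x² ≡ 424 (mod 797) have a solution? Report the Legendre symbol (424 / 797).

Euler's criterion: (424/797) ≡ 424^398 (mod 797).
424^2 ≡ 451 (mod 797)
424^4 ≡ 166 (mod 797)
424^8 ≡ 458 (mod 797)
424^16 ≡ 153 (mod 797)
424^32 ≡ 296 (mod 797)
424^64 ≡ 743 (mod 797)
424^128 ≡ 525 (mod 797)
424^256 ≡ 660 (mod 797)
424^398 = 424^(256+128+8+4+2) ≡ 1 (mod 797).
Result is 1, so (424/797) = 1.

1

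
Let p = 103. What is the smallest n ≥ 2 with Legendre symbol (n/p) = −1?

3

(2/103) = +1, so 2 is a residue.
(3/103) = −1, so 3 is the smallest positive non-residue mod 103.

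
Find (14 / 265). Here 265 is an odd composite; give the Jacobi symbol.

-1

Pull out 2: since 265 ≡ 1 (mod 8), (2/265) = +1.
Reciprocity: 7 ≡ 3 and 265 ≡ 1 (mod 4), so (7/265) = +(265/7).
Reduce top mod 7: now compute (6/7).
Pull out 2: since 7 ≡ 7 (mod 8), (2/7) = +1.
Reciprocity: 3 ≡ 3 and 7 ≡ 3 (mod 4), so (3/7) = −(7/3).
Reduce top mod 3: now compute (1/3).
Reached (1/3) = 1. Collecting the sign flips along the way, the symbol is -1.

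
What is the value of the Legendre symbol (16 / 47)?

Pull out 2^4: since 47 ≡ 7 (mod 8), (2/47) = +1, so (2/47)^4 = +1.
Reached (1/47) = 1. Collecting the sign flips along the way, the symbol is +1.

1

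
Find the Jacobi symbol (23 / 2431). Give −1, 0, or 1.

Reciprocity: 23 ≡ 3 and 2431 ≡ 3 (mod 4), so (23/2431) = −(2431/23).
Reduce top mod 23: now compute (16/23).
Pull out 2^4: since 23 ≡ 7 (mod 8), (2/23) = +1, so (2/23)^4 = +1.
Reached (1/23) = 1. Collecting the sign flips along the way, the symbol is -1.

-1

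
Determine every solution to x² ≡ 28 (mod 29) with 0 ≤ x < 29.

12, 17

29 ≡ 1 (mod 4), so we find a root by search.
Trying successive values, 12² = 144 ≡ 28 (mod 29). The other root is 29 − 12 = 17.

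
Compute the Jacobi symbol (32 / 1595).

-1

Pull out 2^5: since 1595 ≡ 3 (mod 8), (2/1595) = -1, so (2/1595)^5 = -1.
Reached (1/1595) = 1. Collecting the sign flips along the way, the symbol is -1.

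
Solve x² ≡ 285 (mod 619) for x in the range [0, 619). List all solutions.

Since 619 ≡ 3 (mod 4), a square root of 285 is 285^((619+1)/4) = 285^155 mod 619.
Repeated squaring: 285^2≡136, 285^4≡545, 285^8≡524, 285^16≡359, 285^32≡129, 285^64≡547, 285^128≡232 (mod 619).
285^155 = 285^(128+16+8+2+1) ≡ 389 (mod 619).
Check: 389² = 151321 ≡ 285 (mod 619). The two roots are 230 and 389.

230, 389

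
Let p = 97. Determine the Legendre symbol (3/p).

1

Euler's criterion: (3/97) ≡ 3^48 (mod 97).
3^2 ≡ 9 (mod 97)
3^4 ≡ 81 (mod 97)
3^8 ≡ 62 (mod 97)
3^16 ≡ 61 (mod 97)
3^32 ≡ 35 (mod 97)
3^48 = 3^(32+16) ≡ 1 (mod 97).
Result is 1, so (3/97) = 1.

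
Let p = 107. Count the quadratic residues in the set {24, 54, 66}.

(24/107) = -1 → non-residue.
(54/107) = -1 → non-residue.
(66/107) = -1 → non-residue.
Total quadratic residues among the 3: 0.

0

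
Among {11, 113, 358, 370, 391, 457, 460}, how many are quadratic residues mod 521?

5

(11/521) = +1 → QR.
(113/521) = +1 → QR.
(358/521) = -1 → non-residue.
(370/521) = +1 → QR.
(391/521) = +1 → QR.
(457/521) = +1 → QR.
(460/521) = -1 → non-residue.
Total quadratic residues among the 7: 5.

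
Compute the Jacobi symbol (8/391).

Pull out 2^3: since 391 ≡ 7 (mod 8), (2/391) = +1, so (2/391)^3 = +1.
Reached (1/391) = 1. Collecting the sign flips along the way, the symbol is +1.

1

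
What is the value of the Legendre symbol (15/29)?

Euler's criterion: (15/29) ≡ 15^14 (mod 29).
15^2 ≡ 22 (mod 29)
15^4 ≡ 20 (mod 29)
15^8 ≡ 23 (mod 29)
15^14 = 15^(8+4+2) ≡ 28 (mod 29).
Result is 28 ≡ −1, so (15/29) = −1.

-1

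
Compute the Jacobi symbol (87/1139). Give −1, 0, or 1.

-1

Reciprocity: 87 ≡ 3 and 1139 ≡ 3 (mod 4), so (87/1139) = −(1139/87).
Reduce top mod 87: now compute (8/87).
Pull out 2^3: since 87 ≡ 7 (mod 8), (2/87) = +1, so (2/87)^3 = +1.
Reached (1/87) = 1. Collecting the sign flips along the way, the symbol is -1.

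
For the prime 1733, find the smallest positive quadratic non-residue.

(2/1733) = −1, so 2 is the smallest positive non-residue mod 1733.

2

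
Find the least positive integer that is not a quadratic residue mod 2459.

2

(2/2459) = −1, so 2 is the smallest positive non-residue mod 2459.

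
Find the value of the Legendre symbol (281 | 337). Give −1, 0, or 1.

Euler's criterion: (281/337) ≡ 281^168 (mod 337).
281^2 ≡ 103 (mod 337)
281^4 ≡ 162 (mod 337)
281^8 ≡ 295 (mod 337)
281^16 ≡ 79 (mod 337)
281^32 ≡ 175 (mod 337)
281^64 ≡ 295 (mod 337)
281^128 ≡ 79 (mod 337)
281^168 = 281^(128+32+8) ≡ 1 (mod 337).
Result is 1, so (281/337) = 1.

1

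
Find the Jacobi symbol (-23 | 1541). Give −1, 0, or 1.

First reduce: -23 ≡ 1518 (mod 1541).
Pull out 2: since 1541 ≡ 5 (mod 8), (2/1541) = -1.
Reciprocity: 759 ≡ 3 and 1541 ≡ 1 (mod 4), so (759/1541) = +(1541/759).
Reduce top mod 759: now compute (23/759).
Reciprocity: 23 ≡ 3 and 759 ≡ 3 (mod 4), so (23/759) = −(759/23).
Reduce top mod 23: now compute (0/23).
Top reduces to 0: gcd > 1, so the symbol is 0.

0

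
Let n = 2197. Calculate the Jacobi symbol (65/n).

Reciprocity: 65 ≡ 1 and 2197 ≡ 1 (mod 4), so (65/2197) = +(2197/65).
Reduce top mod 65: now compute (52/65).
Pull out 2^2: since 65 ≡ 1 (mod 8), (2/65) = +1, so (2/65)^2 = +1.
Reciprocity: 13 ≡ 1 and 65 ≡ 1 (mod 4), so (13/65) = +(65/13).
Reduce top mod 13: now compute (0/13).
Top reduces to 0: gcd > 1, so the symbol is 0.

0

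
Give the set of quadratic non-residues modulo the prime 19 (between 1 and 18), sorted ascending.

Square k = 1,…,9 (k and 19−k give the same square):
1²=1, 2²=4, 3²=9, 4²=16, 5²≡6, 6²≡17, 7²≡11, 8²≡7, 9²≡5 (mod 19).
The residues are {1, 4, 5, 6, 7, 9, 11, 16, 17}; the non-residues are the remaining 9 nonzero classes.

2,3,8,10,12,13,14,15,18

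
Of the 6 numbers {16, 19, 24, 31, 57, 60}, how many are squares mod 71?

5

(16/71) = +1 → QR.
(19/71) = +1 → QR.
(24/71) = +1 → QR.
(31/71) = -1 → non-residue.
(57/71) = +1 → QR.
(60/71) = +1 → QR.
Total quadratic residues among the 6: 5.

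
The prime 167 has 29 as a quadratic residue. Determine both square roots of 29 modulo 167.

Since 167 ≡ 3 (mod 4), a square root of 29 is 29^((167+1)/4) = 29^42 mod 167.
Repeated squaring: 29^2≡6, 29^4≡36, 29^8≡127, 29^16≡97, 29^32≡57 (mod 167).
29^42 = 29^(32+8+2) ≡ 14 (mod 167).
Check: 14² = 196 ≡ 29 (mod 167). The two roots are 14 and 153.

14, 153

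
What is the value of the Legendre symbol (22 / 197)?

1

Euler's criterion: (22/197) ≡ 22^98 (mod 197).
22^2 ≡ 90 (mod 197)
22^4 ≡ 23 (mod 197)
22^8 ≡ 135 (mod 197)
22^16 ≡ 101 (mod 197)
22^32 ≡ 154 (mod 197)
22^64 ≡ 76 (mod 197)
22^98 = 22^(64+32+2) ≡ 1 (mod 197).
Result is 1, so (22/197) = 1.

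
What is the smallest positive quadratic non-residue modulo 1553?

(2/1553) = +1, so 2 is a residue.
(3/1553) = −1, so 3 is the smallest positive non-residue mod 1553.

3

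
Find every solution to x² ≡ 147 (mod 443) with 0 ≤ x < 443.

132, 311

Since 443 ≡ 3 (mod 4), a square root of 147 is 147^((443+1)/4) = 147^111 mod 443.
Repeated squaring: 147^2≡345, 147^4≡301, 147^8≡229, 147^16≡167, 147^32≡423, 147^64≡400 (mod 443).
147^111 = 147^(64+32+8+4+2+1) ≡ 311 (mod 443).
Check: 311² = 96721 ≡ 147 (mod 443). The two roots are 132 and 311.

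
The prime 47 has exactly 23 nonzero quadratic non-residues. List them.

5,10,11,13,15,19,20,22,23,26,29,30,31,33,35,38,39,40,41,43,44,45,46

Square k = 1,…,23 (k and 47−k give the same square):
1²=1, 2²=4, 3²=9, 4²=16, 5²=25, 6²=36, 7²≡2, 8²≡17, 9²≡34, 10²≡6, 11²≡27, 12²≡3, 13²≡28, 14²≡8, 15²≡37, 16²≡21, 17²≡7, 18²≡42, 19²≡32, 20²≡24, 21²≡18, 22²≡14, 23²≡12 (mod 47).
The residues are {1, 2, 3, 4, 6, 7, 8, 9, 12, 14, 16, 17, 18, 21, 24, 25, 27, 28, 32, 34, 36, 37, 42}; the non-residues are the remaining 23 nonzero classes.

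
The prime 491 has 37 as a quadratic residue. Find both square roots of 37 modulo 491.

77, 414

Since 491 ≡ 3 (mod 4), a square root of 37 is 37^((491+1)/4) = 37^123 mod 491.
Repeated squaring: 37^2≡387, 37^4≡14, 37^8≡196, 37^16≡118, 37^32≡176, 37^64≡43 (mod 491).
37^123 = 37^(64+32+16+8+2+1) ≡ 414 (mod 491).
Check: 414² = 171396 ≡ 37 (mod 491). The two roots are 77 and 414.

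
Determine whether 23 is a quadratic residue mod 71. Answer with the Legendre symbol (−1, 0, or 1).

-1

Reciprocity: 23 ≡ 3 and 71 ≡ 3 (mod 4), so (23/71) = −(71/23).
Reduce top mod 23: now compute (2/23).
Pull out 2: since 23 ≡ 7 (mod 8), (2/23) = +1.
Reached (1/23) = 1. Collecting the sign flips along the way, the symbol is -1.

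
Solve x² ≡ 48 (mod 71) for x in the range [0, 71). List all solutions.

30, 41

Since 71 ≡ 3 (mod 4), a square root of 48 is 48^((71+1)/4) = 48^18 mod 71.
Repeated squaring: 48^2≡32, 48^4≡30, 48^8≡48, 48^16≡32 (mod 71).
48^18 = 48^(16+2) ≡ 30 (mod 71).
Check: 30² = 900 ≡ 48 (mod 71). The two roots are 30 and 41.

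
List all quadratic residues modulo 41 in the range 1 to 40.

Square k = 1,…,20 (k and 41−k give the same square):
1²=1, 2²=4, 3²=9, 4²=16, 5²=25, 6²=36, 7²≡8, 8²≡23, 9²≡40, 10²≡18, 11²≡39, 12²≡21, 13²≡5, 14²≡32, 15²≡20, 16²≡10, 17²≡2, 18²≡37, 19²≡33, 20²≡31 (mod 41).
So the quadratic residues mod 41 are {1, 2, 4, 5, 8, 9, 10, 16, 18, 20, 21, 23, 25, 31, 32, 33, 36, 37, 39, 40}.

1 2 4 5 8 9 10 16 18 20 21 23 25 31 32 33 36 37 39 40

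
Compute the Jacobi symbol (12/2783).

1

Pull out 2^2: since 2783 ≡ 7 (mod 8), (2/2783) = +1, so (2/2783)^2 = +1.
Reciprocity: 3 ≡ 3 and 2783 ≡ 3 (mod 4), so (3/2783) = −(2783/3).
Reduce top mod 3: now compute (2/3).
Pull out 2: since 3 ≡ 3 (mod 8), (2/3) = -1.
Reached (1/3) = 1. Collecting the sign flips along the way, the symbol is +1.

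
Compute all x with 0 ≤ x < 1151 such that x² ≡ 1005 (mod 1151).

155, 996

Since 1151 ≡ 3 (mod 4), a square root of 1005 is 1005^((1151+1)/4) = 1005^288 mod 1151.
Repeated squaring: 1005^2≡598, 1005^4≡794, 1005^8≡839, 1005^16≡660, 1005^32≡522, 1005^64≡848, 1005^128≡880, 1005^256≡928 (mod 1151).
1005^288 = 1005^(256+32) ≡ 996 (mod 1151).
Check: 996² = 992016 ≡ 1005 (mod 1151). The two roots are 155 and 996.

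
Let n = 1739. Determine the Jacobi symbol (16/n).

1

Pull out 2^4: since 1739 ≡ 3 (mod 8), (2/1739) = -1, so (2/1739)^4 = +1.
Reached (1/1739) = 1. Collecting the sign flips along the way, the symbol is +1.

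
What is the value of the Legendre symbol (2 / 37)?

Euler's criterion: (2/37) ≡ 2^18 (mod 37).
2^2 ≡ 4 (mod 37)
2^4 ≡ 16 (mod 37)
2^8 ≡ 34 (mod 37)
2^16 ≡ 9 (mod 37)
2^18 = 2^(16+2) ≡ 36 (mod 37).
Result is 36 ≡ −1, so (2/37) = −1.

-1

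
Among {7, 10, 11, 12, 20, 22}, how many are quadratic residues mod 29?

(7/29) = +1 → QR.
(10/29) = -1 → non-residue.
(11/29) = -1 → non-residue.
(12/29) = -1 → non-residue.
(20/29) = +1 → QR.
(22/29) = +1 → QR.
Total quadratic residues among the 6: 3.

3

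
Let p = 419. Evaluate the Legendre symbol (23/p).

1

Euler's criterion: (23/419) ≡ 23^209 (mod 419).
23^2 ≡ 110 (mod 419)
23^4 ≡ 368 (mod 419)
23^8 ≡ 87 (mod 419)
23^16 ≡ 27 (mod 419)
23^32 ≡ 310 (mod 419)
23^64 ≡ 149 (mod 419)
23^128 ≡ 413 (mod 419)
23^209 = 23^(128+64+16+1) ≡ 1 (mod 419).
Result is 1, so (23/419) = 1.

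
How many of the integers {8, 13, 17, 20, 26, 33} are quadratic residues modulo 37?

2

(8/37) = -1 → non-residue.
(13/37) = -1 → non-residue.
(17/37) = -1 → non-residue.
(20/37) = -1 → non-residue.
(26/37) = +1 → QR.
(33/37) = +1 → QR.
Total quadratic residues among the 6: 2.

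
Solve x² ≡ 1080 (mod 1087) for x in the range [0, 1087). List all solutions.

373, 714

Since 1087 ≡ 3 (mod 4), a square root of 1080 is 1080^((1087+1)/4) = 1080^272 mod 1087.
Repeated squaring: 1080^2≡49, 1080^4≡227, 1080^8≡440, 1080^16≡114, 1080^32≡1039, 1080^64≡130, 1080^128≡595, 1080^256≡750 (mod 1087).
1080^272 = 1080^(256+16) ≡ 714 (mod 1087).
Check: 714² = 509796 ≡ 1080 (mod 1087). The two roots are 373 and 714.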